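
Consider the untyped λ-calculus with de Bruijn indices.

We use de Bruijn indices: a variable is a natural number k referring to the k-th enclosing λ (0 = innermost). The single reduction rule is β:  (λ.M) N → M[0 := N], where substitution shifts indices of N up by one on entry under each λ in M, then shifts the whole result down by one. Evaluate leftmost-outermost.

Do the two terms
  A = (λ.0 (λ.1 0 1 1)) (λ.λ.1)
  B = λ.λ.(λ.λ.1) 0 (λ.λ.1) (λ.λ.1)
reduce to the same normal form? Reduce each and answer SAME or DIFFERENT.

Answer: SAME — A ⇓ λ.λ.0 (λ.λ.1), B ⇓ λ.λ.0 (λ.λ.1)

Working:
Term A:
  start: (λ.0 (λ.1 0 1 1)) (λ.λ.1)
  step 1: (λ.λ.1) (λ.(λ.λ.1) 0 (λ.λ.1) (λ.λ.1))
  step 2: λ.λ.(λ.λ.1) 0 (λ.λ.1) (λ.λ.1)
  step 3: λ.λ.(λ.1) (λ.λ.1) (λ.λ.1)
  step 4: λ.λ.0 (λ.λ.1)

Term B:
  start: λ.λ.(λ.λ.1) 0 (λ.λ.1) (λ.λ.1)
  step 1: λ.λ.(λ.1) (λ.λ.1) (λ.λ.1)
  step 2: λ.λ.0 (λ.λ.1)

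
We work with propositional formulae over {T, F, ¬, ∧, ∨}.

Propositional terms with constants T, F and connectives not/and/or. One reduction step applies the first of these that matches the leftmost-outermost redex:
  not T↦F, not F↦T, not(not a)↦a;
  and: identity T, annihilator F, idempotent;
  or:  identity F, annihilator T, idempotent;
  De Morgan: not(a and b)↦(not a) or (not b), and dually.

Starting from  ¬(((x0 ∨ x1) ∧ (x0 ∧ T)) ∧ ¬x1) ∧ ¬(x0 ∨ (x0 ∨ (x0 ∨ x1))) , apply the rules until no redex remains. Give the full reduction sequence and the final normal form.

Answer: normal form = (((¬x0 ∧ ¬x1) ∨ ¬x0) ∨ x1) ∧ (¬x0 ∧ (¬x0 ∧ (¬x0 ∧ ¬x1)))  (in 10 steps)

Working:
  start: ¬(((x0 ∨ x1) ∧ (x0 ∧ T)) ∧ ¬x1) ∧ ¬(x0 ∨ (x0 ∨ (x0 ∨ x1)))
  step 1: (¬((x0 ∨ x1) ∧ (x0 ∧ T)) ∨ ¬¬x1) ∧ ¬(x0 ∨ (x0 ∨ (x0 ∨ x1)))
  step 2: ((¬(x0 ∨ x1) ∨ ¬(x0 ∧ T)) ∨ ¬¬x1) ∧ ¬(x0 ∨ (x0 ∨ (x0 ∨ x1)))
  step 3: (((¬x0 ∧ ¬x1) ∨ ¬(x0 ∧ T)) ∨ ¬¬x1) ∧ ¬(x0 ∨ (x0 ∨ (x0 ∨ x1)))
  step 4: (((¬x0 ∧ ¬x1) ∨ (¬x0 ∨ ¬T)) ∨ ¬¬x1) ∧ ¬(x0 ∨ (x0 ∨ (x0 ∨ x1)))
  step 5: (((¬x0 ∧ ¬x1) ∨ (¬x0 ∨ F)) ∨ ¬¬x1) ∧ ¬(x0 ∨ (x0 ∨ (x0 ∨ x1)))
  step 6: (((¬x0 ∧ ¬x1) ∨ ¬x0) ∨ ¬¬x1) ∧ ¬(x0 ∨ (x0 ∨ (x0 ∨ x1)))
  step 7: (((¬x0 ∧ ¬x1) ∨ ¬x0) ∨ x1) ∧ ¬(x0 ∨ (x0 ∨ (x0 ∨ x1)))
  step 8: (((¬x0 ∧ ¬x1) ∨ ¬x0) ∨ x1) ∧ (¬x0 ∧ ¬(x0 ∨ (x0 ∨ x1)))
  step 9: (((¬x0 ∧ ¬x1) ∨ ¬x0) ∨ x1) ∧ (¬x0 ∧ (¬x0 ∧ ¬(x0 ∨ x1)))
  step 10: (((¬x0 ∧ ¬x1) ∨ ¬x0) ∨ x1) ∧ (¬x0 ∧ (¬x0 ∧ (¬x0 ∧ ¬x1)))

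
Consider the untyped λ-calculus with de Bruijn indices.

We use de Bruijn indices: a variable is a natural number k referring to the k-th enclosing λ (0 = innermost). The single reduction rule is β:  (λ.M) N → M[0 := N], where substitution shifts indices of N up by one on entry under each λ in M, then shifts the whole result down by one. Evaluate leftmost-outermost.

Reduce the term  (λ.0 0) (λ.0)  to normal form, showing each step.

  start: (λ.0 0) (λ.0)
  step 1: (λ.0) (λ.0)
  step 2: λ.0

Answer: normal form = λ.0  (in 2 steps)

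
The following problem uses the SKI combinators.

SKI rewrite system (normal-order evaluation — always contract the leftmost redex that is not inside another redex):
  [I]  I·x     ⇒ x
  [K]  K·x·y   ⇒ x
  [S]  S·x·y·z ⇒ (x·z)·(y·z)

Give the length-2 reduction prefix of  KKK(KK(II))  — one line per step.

Answer: after 2 steps: KK

Reduction:
  start: KKK(KK(II))
  [1] K(KK(II))
  [2] KK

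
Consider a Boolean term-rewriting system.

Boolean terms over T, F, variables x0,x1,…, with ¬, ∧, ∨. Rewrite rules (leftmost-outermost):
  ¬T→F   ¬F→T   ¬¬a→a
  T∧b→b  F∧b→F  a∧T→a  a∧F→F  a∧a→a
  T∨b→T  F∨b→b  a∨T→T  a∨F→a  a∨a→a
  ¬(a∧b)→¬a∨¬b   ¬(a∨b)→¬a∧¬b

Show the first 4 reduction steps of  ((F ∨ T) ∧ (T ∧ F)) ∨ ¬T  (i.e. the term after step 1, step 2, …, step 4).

Answer: after 4 steps: ¬T

Reduction:
  start: ((F ∨ T) ∧ (T ∧ F)) ∨ ¬T
  step 1: (T ∧ (T ∧ F)) ∨ ¬T
  step 2: (T ∧ F) ∨ ¬T
  step 3: F ∨ ¬T
  step 4: ¬T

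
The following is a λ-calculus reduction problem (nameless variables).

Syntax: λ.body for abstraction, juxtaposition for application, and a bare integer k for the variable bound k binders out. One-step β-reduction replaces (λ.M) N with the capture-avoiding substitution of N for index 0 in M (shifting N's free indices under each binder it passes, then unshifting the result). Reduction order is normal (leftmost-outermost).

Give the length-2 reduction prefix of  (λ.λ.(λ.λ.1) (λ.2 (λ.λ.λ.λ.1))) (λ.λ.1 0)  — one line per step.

  start: (λ.λ.(λ.λ.1) (λ.2 (λ.λ.λ.λ.1))) (λ.λ.1 0)
  step 1: λ.(λ.λ.1) (λ.(λ.λ.1 0) (λ.λ.λ.λ.1))
  step 2: λ.λ.λ.(λ.λ.1 0) (λ.λ.λ.λ.1)

Answer: after 2 steps: λ.λ.λ.(λ.λ.1 0) (λ.λ.λ.λ.1)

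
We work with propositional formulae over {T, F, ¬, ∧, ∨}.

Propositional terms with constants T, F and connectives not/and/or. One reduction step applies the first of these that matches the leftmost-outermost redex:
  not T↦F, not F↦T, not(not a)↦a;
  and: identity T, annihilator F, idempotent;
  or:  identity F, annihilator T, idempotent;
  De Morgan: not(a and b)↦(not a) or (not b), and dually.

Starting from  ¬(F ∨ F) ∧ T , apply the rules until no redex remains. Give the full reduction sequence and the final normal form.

Answer: normal form = T  (in 4 steps)

Reduction:
  start: ¬(F ∨ F) ∧ T
  step 1: ¬(F ∨ F)
  step 2: ¬F ∧ ¬F
  step 3: ¬F
  step 4: T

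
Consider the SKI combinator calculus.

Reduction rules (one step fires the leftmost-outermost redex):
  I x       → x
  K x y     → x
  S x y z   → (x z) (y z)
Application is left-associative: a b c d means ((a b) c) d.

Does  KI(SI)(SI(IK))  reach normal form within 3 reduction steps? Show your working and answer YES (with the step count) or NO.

  start: KI(SI)(SI(IK))
  step 1: I(SI(IK))
  step 2: SI(IK)
  step 3: SIK

Answer: YES — reaches normal form SIK in 3 ≤ 3 steps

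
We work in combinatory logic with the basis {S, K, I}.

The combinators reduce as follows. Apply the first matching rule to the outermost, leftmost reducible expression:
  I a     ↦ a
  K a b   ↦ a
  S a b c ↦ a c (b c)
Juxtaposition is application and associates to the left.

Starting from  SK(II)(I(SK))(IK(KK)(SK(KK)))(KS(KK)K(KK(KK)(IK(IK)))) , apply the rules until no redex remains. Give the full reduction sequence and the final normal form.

  start: SK(II)(I(SK))(IK(KK)(SK(KK)))(KS(KK)K(KK(KK)(IK(IK))))
  →1  K(I(SK))(II(I(SK)))(IK(KK)(SK(KK)))(KS(KK)K(KK(KK)(IK(IK))))
  →2  I(SK)(IK(KK)(SK(KK)))(KS(KK)K(KK(KK)(IK(IK))))
  →3  SK(IK(KK)(SK(KK)))(KS(KK)K(KK(KK)(IK(IK))))
  →4  K(KS(KK)K(KK(KK)(IK(IK))))(IK(KK)(SK(KK))(KS(KK)K(KK(KK)(IK(IK)))))
  →5  KS(KK)K(KK(KK)(IK(IK)))
  →6  SK(KK(KK)(IK(IK)))
  →7  SK(K(IK(IK)))
  →8  SK(K(K(IK)))
  →9  SK(K(KK))

Answer: normal form = SK(K(KK))  (in 9 steps)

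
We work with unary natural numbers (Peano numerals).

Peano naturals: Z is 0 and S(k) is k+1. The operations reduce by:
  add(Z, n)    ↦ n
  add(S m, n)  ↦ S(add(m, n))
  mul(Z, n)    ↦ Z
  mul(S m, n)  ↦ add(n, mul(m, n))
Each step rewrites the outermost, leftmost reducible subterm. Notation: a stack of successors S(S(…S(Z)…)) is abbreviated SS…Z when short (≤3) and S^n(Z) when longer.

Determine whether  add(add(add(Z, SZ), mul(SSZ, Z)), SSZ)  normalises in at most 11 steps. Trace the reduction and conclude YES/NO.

  start: add(add(add(Z, SZ), mul(SSZ, Z)), SSZ)
  [1] add(add(SZ, mul(SSZ, Z)), SSZ)
  [2] add(S(add(Z, mul(SSZ, Z))), SSZ)
  [3] S(add(add(Z, mul(SSZ, Z)), SSZ))
  [4] S(add(mul(SSZ, Z), SSZ))
  [5] S(add(add(Z, mul(SZ, Z)), SSZ))
  [6] S(add(mul(SZ, Z), SSZ))
  [7] S(add(add(Z, mul(Z, Z)), SSZ))
  [8] S(add(mul(Z, Z), SSZ))
  [9] S(add(Z, SSZ))
  [10] SSSZ

Answer: YES — reaches normal form SSSZ in 10 ≤ 11 steps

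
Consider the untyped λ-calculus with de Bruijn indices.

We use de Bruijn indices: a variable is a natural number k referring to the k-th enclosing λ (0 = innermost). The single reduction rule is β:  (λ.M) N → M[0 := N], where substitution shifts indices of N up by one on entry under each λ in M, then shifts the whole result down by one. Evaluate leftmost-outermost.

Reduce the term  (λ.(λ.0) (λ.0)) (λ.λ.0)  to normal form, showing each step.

Answer: normal form = λ.0  (in 2 steps)

Derivation:
  start: (λ.(λ.0) (λ.0)) (λ.λ.0)
  step 1: (λ.0) (λ.0)
  step 2: λ.0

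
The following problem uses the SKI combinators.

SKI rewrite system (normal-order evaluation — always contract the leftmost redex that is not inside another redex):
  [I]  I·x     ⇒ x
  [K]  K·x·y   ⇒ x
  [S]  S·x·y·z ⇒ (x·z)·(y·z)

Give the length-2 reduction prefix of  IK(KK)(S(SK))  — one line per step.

Answer: after 2 steps: KK

Reduction:
  start: IK(KK)(S(SK))
  [1] K(KK)(S(SK))
  [2] KK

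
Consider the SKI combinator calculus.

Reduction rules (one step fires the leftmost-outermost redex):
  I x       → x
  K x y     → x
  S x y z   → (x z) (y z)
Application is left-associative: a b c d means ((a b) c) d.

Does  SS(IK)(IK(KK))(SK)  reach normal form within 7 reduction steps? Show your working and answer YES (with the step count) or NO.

  start: SS(IK)(IK(KK))(SK)
  →1  S(IK(KK))(IK(IK(KK)))(SK)
  →2  IK(KK)(SK)(IK(IK(KK))(SK))
  →3  K(KK)(SK)(IK(IK(KK))(SK))
  →4  KK(IK(IK(KK))(SK))
  →5  K

Answer: YES — reaches normal form K in 5 ≤ 7 steps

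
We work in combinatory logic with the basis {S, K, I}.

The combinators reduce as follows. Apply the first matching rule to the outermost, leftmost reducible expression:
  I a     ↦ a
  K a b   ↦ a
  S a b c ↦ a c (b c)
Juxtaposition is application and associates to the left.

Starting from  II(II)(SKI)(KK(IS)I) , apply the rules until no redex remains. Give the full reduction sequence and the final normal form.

Answer: normal form = KI  (in 7 steps)

Working:
  start: II(II)(SKI)(KK(IS)I)
  step 1: I(II)(SKI)(KK(IS)I)
  step 2: II(SKI)(KK(IS)I)
  step 3: I(SKI)(KK(IS)I)
  step 4: SKI(KK(IS)I)
  step 5: K(KK(IS)I)(I(KK(IS)I))
  step 6: KK(IS)I
  step 7: KI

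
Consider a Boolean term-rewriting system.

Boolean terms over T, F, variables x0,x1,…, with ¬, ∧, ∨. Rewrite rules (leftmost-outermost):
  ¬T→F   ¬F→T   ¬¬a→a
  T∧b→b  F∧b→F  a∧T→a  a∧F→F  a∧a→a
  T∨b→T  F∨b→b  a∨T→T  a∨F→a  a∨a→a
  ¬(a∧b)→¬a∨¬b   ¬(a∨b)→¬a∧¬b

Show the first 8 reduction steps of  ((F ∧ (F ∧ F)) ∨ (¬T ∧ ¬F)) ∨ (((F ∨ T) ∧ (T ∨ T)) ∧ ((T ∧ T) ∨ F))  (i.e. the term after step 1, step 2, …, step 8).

Answer: after 8 steps: T ∧ ((T ∧ T) ∨ F)

Reduction:
  start: ((F ∧ (F ∧ F)) ∨ (¬T ∧ ¬F)) ∨ (((F ∨ T) ∧ (T ∨ T)) ∧ ((T ∧ T) ∨ F))
  [1] (F ∨ (¬T ∧ ¬F)) ∨ (((F ∨ T) ∧ (T ∨ T)) ∧ ((T ∧ T) ∨ F))
  [2] (¬T ∧ ¬F) ∨ (((F ∨ T) ∧ (T ∨ T)) ∧ ((T ∧ T) ∨ F))
  [3] (F ∧ ¬F) ∨ (((F ∨ T) ∧ (T ∨ T)) ∧ ((T ∧ T) ∨ F))
  [4] F ∨ (((F ∨ T) ∧ (T ∨ T)) ∧ ((T ∧ T) ∨ F))
  [5] ((F ∨ T) ∧ (T ∨ T)) ∧ ((T ∧ T) ∨ F)
  [6] (T ∧ (T ∨ T)) ∧ ((T ∧ T) ∨ F)
  [7] (T ∨ T) ∧ ((T ∧ T) ∨ F)
  [8] T ∧ ((T ∧ T) ∨ F)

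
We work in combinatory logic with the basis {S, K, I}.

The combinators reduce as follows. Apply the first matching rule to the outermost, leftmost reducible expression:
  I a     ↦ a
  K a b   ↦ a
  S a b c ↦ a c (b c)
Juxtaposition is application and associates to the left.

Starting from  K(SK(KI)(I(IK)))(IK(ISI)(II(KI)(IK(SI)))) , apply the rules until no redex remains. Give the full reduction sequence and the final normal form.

Answer: normal form = K  (in 5 steps)

Reduction:
  start: K(SK(KI)(I(IK)))(IK(ISI)(II(KI)(IK(SI))))
  →1  SK(KI)(I(IK))
  →2  K(I(IK))(KI(I(IK)))
  →3  I(IK)
  →4  IK
  →5  K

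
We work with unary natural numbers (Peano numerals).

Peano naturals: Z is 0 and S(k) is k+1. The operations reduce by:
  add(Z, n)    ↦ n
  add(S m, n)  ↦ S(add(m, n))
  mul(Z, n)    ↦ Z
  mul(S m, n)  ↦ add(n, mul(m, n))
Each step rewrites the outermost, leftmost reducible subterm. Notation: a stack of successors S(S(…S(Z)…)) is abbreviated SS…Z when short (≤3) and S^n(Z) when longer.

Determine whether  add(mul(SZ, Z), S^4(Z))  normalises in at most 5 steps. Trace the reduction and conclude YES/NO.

Answer: YES — reaches normal form S^4(Z) in 4 ≤ 5 steps

Reduction:
  start: add(mul(SZ, Z), S^4(Z))
  step 1: add(add(Z, mul(Z, Z)), S^4(Z))
  step 2: add(mul(Z, Z), S^4(Z))
  step 3: add(Z, S^4(Z))
  step 4: S^4(Z)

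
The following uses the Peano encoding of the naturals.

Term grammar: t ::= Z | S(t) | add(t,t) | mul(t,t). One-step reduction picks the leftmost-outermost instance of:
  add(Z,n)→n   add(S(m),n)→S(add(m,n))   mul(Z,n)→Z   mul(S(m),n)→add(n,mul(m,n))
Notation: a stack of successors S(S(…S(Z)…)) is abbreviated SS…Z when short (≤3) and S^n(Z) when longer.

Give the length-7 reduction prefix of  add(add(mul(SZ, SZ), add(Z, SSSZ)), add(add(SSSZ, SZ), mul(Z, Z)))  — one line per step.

Answer: after 7 steps: S(add(add(Z, SSSZ), add(add(SSSZ, SZ), mul(Z, Z))))

Derivation:
  start: add(add(mul(SZ, SZ), add(Z, SSSZ)), add(add(SSSZ, SZ), mul(Z, Z)))
  [1] add(add(add(SZ, mul(Z, SZ)), add(Z, SSSZ)), add(add(SSSZ, SZ), mul(Z, Z)))
  [2] add(add(S(add(Z, mul(Z, SZ))), add(Z, SSSZ)), add(add(SSSZ, SZ), mul(Z, Z)))
  [3] add(S(add(add(Z, mul(Z, SZ)), add(Z, SSSZ))), add(add(SSSZ, SZ), mul(Z, Z)))
  [4] S(add(add(add(Z, mul(Z, SZ)), add(Z, SSSZ)), add(add(SSSZ, SZ), mul(Z, Z))))
  [5] S(add(add(mul(Z, SZ), add(Z, SSSZ)), add(add(SSSZ, SZ), mul(Z, Z))))
  [6] S(add(add(Z, add(Z, SSSZ)), add(add(SSSZ, SZ), mul(Z, Z))))
  [7] S(add(add(Z, SSSZ), add(add(SSSZ, SZ), mul(Z, Z))))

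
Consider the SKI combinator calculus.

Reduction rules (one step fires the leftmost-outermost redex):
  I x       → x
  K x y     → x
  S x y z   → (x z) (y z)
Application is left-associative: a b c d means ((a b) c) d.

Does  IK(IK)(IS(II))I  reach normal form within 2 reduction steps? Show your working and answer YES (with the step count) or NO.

  start: IK(IK)(IS(II))I
  →1  K(IK)(IS(II))I
  →2  IKI

Answer: NO — after 2 steps the term is IKI, not yet normal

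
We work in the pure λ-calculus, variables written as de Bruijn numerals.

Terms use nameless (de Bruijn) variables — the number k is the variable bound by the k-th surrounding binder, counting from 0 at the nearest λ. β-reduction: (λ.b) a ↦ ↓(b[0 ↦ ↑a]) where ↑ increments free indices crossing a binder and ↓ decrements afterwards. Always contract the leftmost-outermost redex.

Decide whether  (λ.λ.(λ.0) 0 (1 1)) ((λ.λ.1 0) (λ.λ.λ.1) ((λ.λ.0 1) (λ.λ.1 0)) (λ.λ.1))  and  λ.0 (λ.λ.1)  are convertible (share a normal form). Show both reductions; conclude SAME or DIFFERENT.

Answer: SAME — A ⇓ λ.0 (λ.λ.1), B ⇓ λ.0 (λ.λ.1)

Derivation:
Term A:
  start: (λ.λ.(λ.0) 0 (1 1)) ((λ.λ.1 0) (λ.λ.λ.1) ((λ.λ.0 1) (λ.λ.1 0)) (λ.λ.1))
  →1  λ.(λ.0) 0 ((λ.λ.1 0) (λ.λ.λ.1) ((λ.λ.0 1) (λ.λ.1 0)) (λ.λ.1) ((λ.λ.1 0) (λ.λ.λ.1) ((λ.λ.0 1) (λ.λ.1 0)) (λ.λ.1)))
  →2  λ.0 ((λ.λ.1 0) (λ.λ.λ.1) ((λ.λ.0 1) (λ.λ.1 0)) (λ.λ.1) ((λ.λ.1 0) (λ.λ.λ.1) ((λ.λ.0 1) (λ.λ.1 0)) (λ.λ.1)))
  →3  λ.0 ((λ.(λ.λ.λ.1) 0) ((λ.λ.0 1) (λ.λ.1 0)) (λ.λ.1) ((λ.λ.1 0) (λ.λ.λ.1) ((λ.λ.0 1) (λ.λ.1 0)) (λ.λ.1)))
  →4  λ.0 ((λ.λ.λ.1) ((λ.λ.0 1) (λ.λ.1 0)) (λ.λ.1) ((λ.λ.1 0) (λ.λ.λ.1) ((λ.λ.0 1) (λ.λ.1 0)) (λ.λ.1)))
  →5  λ.0 ((λ.λ.1) (λ.λ.1) ((λ.λ.1 0) (λ.λ.λ.1) ((λ.λ.0 1) (λ.λ.1 0)) (λ.λ.1)))
  →6  λ.0 ((λ.λ.λ.1) ((λ.λ.1 0) (λ.λ.λ.1) ((λ.λ.0 1) (λ.λ.1 0)) (λ.λ.1)))
  →7  λ.0 (λ.λ.1)

Term B:
  start: λ.0 (λ.λ.1)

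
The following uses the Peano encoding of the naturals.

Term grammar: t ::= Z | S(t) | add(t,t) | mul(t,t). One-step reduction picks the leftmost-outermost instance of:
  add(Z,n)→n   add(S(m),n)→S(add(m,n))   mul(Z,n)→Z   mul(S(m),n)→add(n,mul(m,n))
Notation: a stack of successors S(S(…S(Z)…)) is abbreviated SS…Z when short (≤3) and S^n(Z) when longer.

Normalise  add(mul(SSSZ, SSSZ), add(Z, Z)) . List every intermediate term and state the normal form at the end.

Answer: normal form = S^9(Z)  (in 27 steps)

Reduction:
  start: add(mul(SSSZ, SSSZ), add(Z, Z))
  step 1: add(add(SSSZ, mul(SSZ, SSSZ)), add(Z, Z))
  step 2: add(S(add(SSZ, mul(SSZ, SSSZ))), add(Z, Z))
  step 3: S(add(add(SSZ, mul(SSZ, SSSZ)), add(Z, Z)))
  step 4: S(add(S(add(SZ, mul(SSZ, SSSZ))), add(Z, Z)))
  step 5: S(S(add(add(SZ, mul(SSZ, SSSZ)), add(Z, Z))))
  step 6: S(S(add(S(add(Z, mul(SSZ, SSSZ))), add(Z, Z))))
  step 7: S(S(S(add(add(Z, mul(SSZ, SSSZ)), add(Z, Z)))))
  step 8: S(S(S(add(mul(SSZ, SSSZ), add(Z, Z)))))
  step 9: S(S(S(add(add(SSSZ, mul(SZ, SSSZ)), add(Z, Z)))))
  step 10: S(S(S(add(S(add(SSZ, mul(SZ, SSSZ))), add(Z, Z)))))
  step 11: S(S(S(S(add(add(SSZ, mul(SZ, SSSZ)), add(Z, Z))))))
  step 12: S(S(S(S(add(S(add(SZ, mul(SZ, SSSZ))), add(Z, Z))))))
  step 13: S(S(S(S(S(add(add(SZ, mul(SZ, SSSZ)), add(Z, Z)))))))
  step 14: S(S(S(S(S(add(S(add(Z, mul(SZ, SSSZ))), add(Z, Z)))))))
  step 15: S(S(S(S(S(S(add(add(Z, mul(SZ, SSSZ)), add(Z, Z))))))))
  step 16: S(S(S(S(S(S(add(mul(SZ, SSSZ), add(Z, Z))))))))
  step 17: S(S(S(S(S(S(add(add(SSSZ, mul(Z, SSSZ)), add(Z, Z))))))))
  step 18: S(S(S(S(S(S(add(S(add(SSZ, mul(Z, SSSZ))), add(Z, Z))))))))
  step 19: S(S(S(S(S(S(S(add(add(SSZ, mul(Z, SSSZ)), add(Z, Z)))))))))
  step 20: S(S(S(S(S(S(S(add(S(add(SZ, mul(Z, SSSZ))), add(Z, Z)))))))))
  step 21: S(S(S(S(S(S(S(S(add(add(SZ, mul(Z, SSSZ)), add(Z, Z))))))))))
  step 22: S(S(S(S(S(S(S(S(add(S(add(Z, mul(Z, SSSZ))), add(Z, Z))))))))))
  step 23: S(S(S(S(S(S(S(S(S(add(add(Z, mul(Z, SSSZ)), add(Z, Z)))))))))))
  step 24: S(S(S(S(S(S(S(S(S(add(mul(Z, SSSZ), add(Z, Z)))))))))))
  step 25: S(S(S(S(S(S(S(S(S(add(Z, add(Z, Z)))))))))))
  step 26: S(S(S(S(S(S(S(S(S(add(Z, Z))))))))))
  step 27: S^9(Z)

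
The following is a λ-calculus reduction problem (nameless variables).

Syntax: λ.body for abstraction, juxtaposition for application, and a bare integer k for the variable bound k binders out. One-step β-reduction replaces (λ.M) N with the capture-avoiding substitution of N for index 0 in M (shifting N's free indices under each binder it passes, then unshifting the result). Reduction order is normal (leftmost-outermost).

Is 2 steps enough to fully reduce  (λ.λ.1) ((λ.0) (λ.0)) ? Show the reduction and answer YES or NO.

Answer: YES — reaches normal form λ.λ.0 in 2 ≤ 2 steps

Derivation:
  start: (λ.λ.1) ((λ.0) (λ.0))
  step 1: λ.(λ.0) (λ.0)
  step 2: λ.λ.0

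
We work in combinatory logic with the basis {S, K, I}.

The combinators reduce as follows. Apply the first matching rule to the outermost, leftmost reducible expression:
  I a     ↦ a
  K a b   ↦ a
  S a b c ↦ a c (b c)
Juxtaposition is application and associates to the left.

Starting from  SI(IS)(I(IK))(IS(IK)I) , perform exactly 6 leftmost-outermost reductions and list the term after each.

Answer: after 6 steps: S(I(IK))

Working:
  start: SI(IS)(I(IK))(IS(IK)I)
  →1  I(I(IK))(IS(I(IK)))(IS(IK)I)
  →2  I(IK)(IS(I(IK)))(IS(IK)I)
  →3  IK(IS(I(IK)))(IS(IK)I)
  →4  K(IS(I(IK)))(IS(IK)I)
  →5  IS(I(IK))
  →6  S(I(IK))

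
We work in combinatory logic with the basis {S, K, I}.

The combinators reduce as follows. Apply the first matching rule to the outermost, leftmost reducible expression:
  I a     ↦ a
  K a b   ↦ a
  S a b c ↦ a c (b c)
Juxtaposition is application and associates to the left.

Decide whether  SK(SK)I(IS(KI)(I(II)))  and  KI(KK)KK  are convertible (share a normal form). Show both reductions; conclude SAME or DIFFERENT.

Answer: DIFFERENT — A ⇓ S(KI)I, B ⇓ KK

Reduction:
Term A:
  start: SK(SK)I(IS(KI)(I(II)))
  →1  KI(SKI)(IS(KI)(I(II)))
  →2  I(IS(KI)(I(II)))
  →3  IS(KI)(I(II))
  →4  S(KI)(I(II))
  →5  S(KI)(II)
  →6  S(KI)I

Term B:
  start: KI(KK)KK
  →1  IKK
  →2  KK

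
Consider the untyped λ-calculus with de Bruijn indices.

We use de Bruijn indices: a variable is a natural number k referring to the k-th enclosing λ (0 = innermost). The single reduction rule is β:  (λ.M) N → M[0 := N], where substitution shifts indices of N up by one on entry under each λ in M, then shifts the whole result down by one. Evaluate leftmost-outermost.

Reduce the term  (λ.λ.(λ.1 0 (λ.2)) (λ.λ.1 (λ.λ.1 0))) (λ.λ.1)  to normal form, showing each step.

Answer: normal form = λ.0 (λ.λ.1 (λ.λ.1 0)) (λ.1)  (in 2 steps)

Derivation:
  start: (λ.λ.(λ.1 0 (λ.2)) (λ.λ.1 (λ.λ.1 0))) (λ.λ.1)
  →1  λ.(λ.1 0 (λ.2)) (λ.λ.1 (λ.λ.1 0))
  →2  λ.0 (λ.λ.1 (λ.λ.1 0)) (λ.1)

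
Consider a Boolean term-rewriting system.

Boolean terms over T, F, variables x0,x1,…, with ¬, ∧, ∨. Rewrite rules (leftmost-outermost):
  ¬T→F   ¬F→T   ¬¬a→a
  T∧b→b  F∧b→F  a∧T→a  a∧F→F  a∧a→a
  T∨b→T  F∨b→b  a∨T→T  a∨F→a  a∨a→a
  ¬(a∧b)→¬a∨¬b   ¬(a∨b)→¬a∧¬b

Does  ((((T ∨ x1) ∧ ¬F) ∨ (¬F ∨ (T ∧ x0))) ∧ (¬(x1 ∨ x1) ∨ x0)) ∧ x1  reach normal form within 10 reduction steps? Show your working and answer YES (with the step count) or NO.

  start: ((((T ∨ x1) ∧ ¬F) ∨ (¬F ∨ (T ∧ x0))) ∧ (¬(x1 ∨ x1) ∨ x0)) ∧ x1
  →1  (((T ∧ ¬F) ∨ (¬F ∨ (T ∧ x0))) ∧ (¬(x1 ∨ x1) ∨ x0)) ∧ x1
  →2  ((¬F ∨ (¬F ∨ (T ∧ x0))) ∧ (¬(x1 ∨ x1) ∨ x0)) ∧ x1
  →3  ((T ∨ (¬F ∨ (T ∧ x0))) ∧ (¬(x1 ∨ x1) ∨ x0)) ∧ x1
  →4  (T ∧ (¬(x1 ∨ x1) ∨ x0)) ∧ x1
  →5  (¬(x1 ∨ x1) ∨ x0) ∧ x1
  →6  ((¬x1 ∧ ¬x1) ∨ x0) ∧ x1
  →7  (¬x1 ∨ x0) ∧ x1

Answer: YES — reaches normal form (¬x1 ∨ x0) ∧ x1 in 7 ≤ 10 steps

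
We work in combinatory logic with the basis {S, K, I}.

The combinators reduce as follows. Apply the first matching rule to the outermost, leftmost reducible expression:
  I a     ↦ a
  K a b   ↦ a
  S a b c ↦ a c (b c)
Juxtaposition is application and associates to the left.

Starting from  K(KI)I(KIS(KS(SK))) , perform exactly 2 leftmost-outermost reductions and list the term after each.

  start: K(KI)I(KIS(KS(SK)))
  →1  KI(KIS(KS(SK)))
  →2  I

Answer: after 2 steps: I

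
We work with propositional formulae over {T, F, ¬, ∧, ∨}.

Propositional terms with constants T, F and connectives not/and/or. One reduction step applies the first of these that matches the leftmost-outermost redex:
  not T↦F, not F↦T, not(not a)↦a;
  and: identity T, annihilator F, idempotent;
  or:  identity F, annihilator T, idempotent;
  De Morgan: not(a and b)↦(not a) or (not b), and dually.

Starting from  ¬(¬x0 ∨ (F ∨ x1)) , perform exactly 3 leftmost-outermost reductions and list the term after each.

  start: ¬(¬x0 ∨ (F ∨ x1))
  [1] ¬¬x0 ∧ ¬(F ∨ x1)
  [2] x0 ∧ ¬(F ∨ x1)
  [3] x0 ∧ (¬F ∧ ¬x1)

Answer: after 3 steps: x0 ∧ (¬F ∧ ¬x1)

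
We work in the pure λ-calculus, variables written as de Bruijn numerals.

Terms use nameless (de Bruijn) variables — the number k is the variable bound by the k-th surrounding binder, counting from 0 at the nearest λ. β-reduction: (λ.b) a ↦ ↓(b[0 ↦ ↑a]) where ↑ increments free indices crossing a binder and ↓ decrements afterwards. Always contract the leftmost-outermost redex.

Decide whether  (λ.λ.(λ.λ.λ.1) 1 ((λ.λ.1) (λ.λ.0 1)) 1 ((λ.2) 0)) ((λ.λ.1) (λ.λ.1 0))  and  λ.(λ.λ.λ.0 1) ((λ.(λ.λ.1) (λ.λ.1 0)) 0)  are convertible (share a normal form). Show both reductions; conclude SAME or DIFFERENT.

Term A:
  start: (λ.λ.(λ.λ.λ.1) 1 ((λ.λ.1) (λ.λ.0 1)) 1 ((λ.2) 0)) ((λ.λ.1) (λ.λ.1 0))
  step 1: λ.(λ.λ.λ.1) ((λ.λ.1) (λ.λ.1 0)) ((λ.λ.1) (λ.λ.0 1)) ((λ.λ.1) (λ.λ.1 0)) ((λ.(λ.λ.1) (λ.λ.1 0)) 0)
  step 2: λ.(λ.λ.1) ((λ.λ.1) (λ.λ.0 1)) ((λ.λ.1) (λ.λ.1 0)) ((λ.(λ.λ.1) (λ.λ.1 0)) 0)
  step 3: λ.(λ.(λ.λ.1) (λ.λ.0 1)) ((λ.λ.1) (λ.λ.1 0)) ((λ.(λ.λ.1) (λ.λ.1 0)) 0)
  step 4: λ.(λ.λ.1) (λ.λ.0 1) ((λ.(λ.λ.1) (λ.λ.1 0)) 0)
  step 5: λ.(λ.λ.λ.0 1) ((λ.(λ.λ.1) (λ.λ.1 0)) 0)
  step 6: λ.λ.λ.0 1

Term B:
  start: λ.(λ.λ.λ.0 1) ((λ.(λ.λ.1) (λ.λ.1 0)) 0)
  step 1: λ.λ.λ.0 1

Answer: SAME — A ⇓ λ.λ.λ.0 1, B ⇓ λ.λ.λ.0 1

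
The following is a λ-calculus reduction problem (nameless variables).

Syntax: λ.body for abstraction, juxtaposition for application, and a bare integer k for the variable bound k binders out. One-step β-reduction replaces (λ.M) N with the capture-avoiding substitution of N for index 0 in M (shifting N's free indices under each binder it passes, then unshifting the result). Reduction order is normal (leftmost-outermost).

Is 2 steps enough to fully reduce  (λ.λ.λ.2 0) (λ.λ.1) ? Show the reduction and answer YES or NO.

  start: (λ.λ.λ.2 0) (λ.λ.1)
  step 1: λ.λ.(λ.λ.1) 0
  step 2: λ.λ.λ.1

Answer: YES — reaches normal form λ.λ.λ.1 in 2 ≤ 2 steps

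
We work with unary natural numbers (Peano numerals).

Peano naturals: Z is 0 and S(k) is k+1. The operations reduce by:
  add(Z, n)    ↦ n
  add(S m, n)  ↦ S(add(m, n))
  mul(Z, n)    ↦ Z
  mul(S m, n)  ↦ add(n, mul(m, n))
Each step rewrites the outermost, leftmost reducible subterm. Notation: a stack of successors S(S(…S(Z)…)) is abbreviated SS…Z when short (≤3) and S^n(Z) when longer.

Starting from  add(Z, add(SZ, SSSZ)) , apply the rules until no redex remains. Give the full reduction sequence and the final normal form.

Answer: normal form = S^4(Z)  (in 3 steps)

Reduction:
  start: add(Z, add(SZ, SSSZ))
  →1  add(SZ, SSSZ)
  →2  S(add(Z, SSSZ))
  →3  S^4(Z)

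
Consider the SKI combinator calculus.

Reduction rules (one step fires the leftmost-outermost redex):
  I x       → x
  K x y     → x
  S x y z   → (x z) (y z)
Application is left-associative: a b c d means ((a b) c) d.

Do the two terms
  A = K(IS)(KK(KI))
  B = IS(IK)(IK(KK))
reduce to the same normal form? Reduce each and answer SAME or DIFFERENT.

Term A:
  start: K(IS)(KK(KI))
  [1] IS
  [2] S

Term B:
  start: IS(IK)(IK(KK))
  [1] S(IK)(IK(KK))
  [2] SK(IK(KK))
  [3] SK(K(KK))

Answer: DIFFERENT — A ⇓ S, B ⇓ SK(K(KK))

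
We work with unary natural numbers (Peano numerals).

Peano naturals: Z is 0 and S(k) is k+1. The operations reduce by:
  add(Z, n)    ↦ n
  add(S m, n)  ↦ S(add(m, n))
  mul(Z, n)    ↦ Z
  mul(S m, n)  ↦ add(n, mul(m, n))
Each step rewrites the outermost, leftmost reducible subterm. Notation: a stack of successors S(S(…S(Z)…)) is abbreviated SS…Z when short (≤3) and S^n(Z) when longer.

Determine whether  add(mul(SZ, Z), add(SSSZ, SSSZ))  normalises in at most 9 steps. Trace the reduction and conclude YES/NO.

Answer: YES — reaches normal form S^6(Z) in 8 ≤ 9 steps

Reduction:
  start: add(mul(SZ, Z), add(SSSZ, SSSZ))
  [1] add(add(Z, mul(Z, Z)), add(SSSZ, SSSZ))
  [2] add(mul(Z, Z), add(SSSZ, SSSZ))
  [3] add(Z, add(SSSZ, SSSZ))
  [4] add(SSSZ, SSSZ)
  [5] S(add(SSZ, SSSZ))
  [6] S(S(add(SZ, SSSZ)))
  [7] S(S(S(add(Z, SSSZ))))
  [8] S^6(Z)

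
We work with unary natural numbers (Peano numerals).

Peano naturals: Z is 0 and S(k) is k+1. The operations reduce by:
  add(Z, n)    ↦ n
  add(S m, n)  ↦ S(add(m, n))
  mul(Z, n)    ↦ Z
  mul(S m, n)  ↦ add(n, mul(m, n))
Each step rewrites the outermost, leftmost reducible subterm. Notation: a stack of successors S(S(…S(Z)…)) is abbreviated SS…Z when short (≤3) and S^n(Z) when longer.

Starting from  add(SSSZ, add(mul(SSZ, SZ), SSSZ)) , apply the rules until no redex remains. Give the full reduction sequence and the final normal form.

Answer: normal form = S^8(Z)  (in 14 steps)

Reduction:
  start: add(SSSZ, add(mul(SSZ, SZ), SSSZ))
  step 1: S(add(SSZ, add(mul(SSZ, SZ), SSSZ)))
  step 2: S(S(add(SZ, add(mul(SSZ, SZ), SSSZ))))
  step 3: S(S(S(add(Z, add(mul(SSZ, SZ), SSSZ)))))
  step 4: S(S(S(add(mul(SSZ, SZ), SSSZ))))
  step 5: S(S(S(add(add(SZ, mul(SZ, SZ)), SSSZ))))
  step 6: S(S(S(add(S(add(Z, mul(SZ, SZ))), SSSZ))))
  step 7: S(S(S(S(add(add(Z, mul(SZ, SZ)), SSSZ)))))
  step 8: S(S(S(S(add(mul(SZ, SZ), SSSZ)))))
  step 9: S(S(S(S(add(add(SZ, mul(Z, SZ)), SSSZ)))))
  step 10: S(S(S(S(add(S(add(Z, mul(Z, SZ))), SSSZ)))))
  step 11: S(S(S(S(S(add(add(Z, mul(Z, SZ)), SSSZ))))))
  step 12: S(S(S(S(S(add(mul(Z, SZ), SSSZ))))))
  step 13: S(S(S(S(S(add(Z, SSSZ))))))
  step 14: S^8(Z)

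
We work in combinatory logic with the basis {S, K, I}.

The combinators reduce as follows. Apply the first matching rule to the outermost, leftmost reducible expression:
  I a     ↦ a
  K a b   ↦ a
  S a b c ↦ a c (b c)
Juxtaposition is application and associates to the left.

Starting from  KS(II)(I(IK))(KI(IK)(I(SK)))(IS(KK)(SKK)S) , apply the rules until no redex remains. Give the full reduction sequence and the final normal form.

  start: KS(II)(I(IK))(KI(IK)(I(SK)))(IS(KK)(SKK)S)
  [1] S(I(IK))(KI(IK)(I(SK)))(IS(KK)(SKK)S)
  [2] I(IK)(IS(KK)(SKK)S)(KI(IK)(I(SK))(IS(KK)(SKK)S))
  [3] IK(IS(KK)(SKK)S)(KI(IK)(I(SK))(IS(KK)(SKK)S))
  [4] K(IS(KK)(SKK)S)(KI(IK)(I(SK))(IS(KK)(SKK)S))
  [5] IS(KK)(SKK)S
  [6] S(KK)(SKK)S
  [7] KKS(SKKS)
  [8] K(SKKS)
  [9] K(KS(KS))
  [10] KS

Answer: normal form = KS  (in 10 steps)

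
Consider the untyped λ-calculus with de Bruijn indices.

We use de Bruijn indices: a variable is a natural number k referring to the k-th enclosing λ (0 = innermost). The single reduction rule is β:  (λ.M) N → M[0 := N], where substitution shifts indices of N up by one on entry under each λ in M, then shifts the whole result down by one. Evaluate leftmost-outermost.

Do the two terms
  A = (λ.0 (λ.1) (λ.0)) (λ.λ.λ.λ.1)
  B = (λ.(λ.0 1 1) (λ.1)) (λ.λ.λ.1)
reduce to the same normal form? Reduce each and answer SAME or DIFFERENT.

Term A:
  start: (λ.0 (λ.1) (λ.0)) (λ.λ.λ.λ.1)
  →1  (λ.λ.λ.λ.1) (λ.λ.λ.λ.λ.1) (λ.0)
  →2  (λ.λ.λ.1) (λ.0)
  →3  λ.λ.1

Term B:
  start: (λ.(λ.0 1 1) (λ.1)) (λ.λ.λ.1)
  →1  (λ.0 (λ.λ.λ.1) (λ.λ.λ.1)) (λ.λ.λ.λ.1)
  →2  (λ.λ.λ.λ.1) (λ.λ.λ.1) (λ.λ.λ.1)
  →3  (λ.λ.λ.1) (λ.λ.λ.1)
  →4  λ.λ.1

Answer: SAME — A ⇓ λ.λ.1, B ⇓ λ.λ.1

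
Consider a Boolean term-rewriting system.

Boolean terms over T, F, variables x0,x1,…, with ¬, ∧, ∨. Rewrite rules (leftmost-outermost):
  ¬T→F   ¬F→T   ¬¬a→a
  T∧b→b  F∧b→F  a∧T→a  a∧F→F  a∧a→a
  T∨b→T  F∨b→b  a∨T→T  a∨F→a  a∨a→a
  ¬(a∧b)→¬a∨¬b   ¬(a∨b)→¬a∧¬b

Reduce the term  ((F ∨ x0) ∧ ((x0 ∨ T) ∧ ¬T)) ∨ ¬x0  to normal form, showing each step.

  start: ((F ∨ x0) ∧ ((x0 ∨ T) ∧ ¬T)) ∨ ¬x0
  →1  (x0 ∧ ((x0 ∨ T) ∧ ¬T)) ∨ ¬x0
  →2  (x0 ∧ (T ∧ ¬T)) ∨ ¬x0
  →3  (x0 ∧ ¬T) ∨ ¬x0
  →4  (x0 ∧ F) ∨ ¬x0
  →5  F ∨ ¬x0
  →6  ¬x0

Answer: normal form = ¬x0  (in 6 steps)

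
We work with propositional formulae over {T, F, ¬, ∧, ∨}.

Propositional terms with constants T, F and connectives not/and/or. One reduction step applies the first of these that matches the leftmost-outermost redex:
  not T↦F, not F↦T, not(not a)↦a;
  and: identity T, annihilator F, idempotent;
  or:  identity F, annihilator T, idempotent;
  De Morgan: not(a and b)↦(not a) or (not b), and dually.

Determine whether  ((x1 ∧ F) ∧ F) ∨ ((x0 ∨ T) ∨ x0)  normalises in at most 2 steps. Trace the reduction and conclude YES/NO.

Answer: NO — after 2 steps the term is (x0 ∨ T) ∨ x0, not yet normal

Reduction:
  start: ((x1 ∧ F) ∧ F) ∨ ((x0 ∨ T) ∨ x0)
  [1] F ∨ ((x0 ∨ T) ∨ x0)
  [2] (x0 ∨ T) ∨ x0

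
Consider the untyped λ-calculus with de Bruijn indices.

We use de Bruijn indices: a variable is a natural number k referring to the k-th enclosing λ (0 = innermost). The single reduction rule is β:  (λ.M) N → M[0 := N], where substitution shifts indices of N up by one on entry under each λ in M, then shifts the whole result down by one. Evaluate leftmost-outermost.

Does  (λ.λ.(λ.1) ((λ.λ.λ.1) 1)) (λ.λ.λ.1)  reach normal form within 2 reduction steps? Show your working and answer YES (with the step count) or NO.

Answer: YES — reaches normal form λ.0 in 2 ≤ 2 steps

Reduction:
  start: (λ.λ.(λ.1) ((λ.λ.λ.1) 1)) (λ.λ.λ.1)
  [1] λ.(λ.1) ((λ.λ.λ.1) (λ.λ.λ.1))
  [2] λ.0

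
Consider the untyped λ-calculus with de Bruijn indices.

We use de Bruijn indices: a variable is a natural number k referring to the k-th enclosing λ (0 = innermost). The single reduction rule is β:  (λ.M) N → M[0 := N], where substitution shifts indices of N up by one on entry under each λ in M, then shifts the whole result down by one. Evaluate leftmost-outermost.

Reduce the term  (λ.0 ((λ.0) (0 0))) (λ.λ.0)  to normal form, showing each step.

  start: (λ.0 ((λ.0) (0 0))) (λ.λ.0)
  →1  (λ.λ.0) ((λ.0) ((λ.λ.0) (λ.λ.0)))
  →2  λ.0

Answer: normal form = λ.0  (in 2 steps)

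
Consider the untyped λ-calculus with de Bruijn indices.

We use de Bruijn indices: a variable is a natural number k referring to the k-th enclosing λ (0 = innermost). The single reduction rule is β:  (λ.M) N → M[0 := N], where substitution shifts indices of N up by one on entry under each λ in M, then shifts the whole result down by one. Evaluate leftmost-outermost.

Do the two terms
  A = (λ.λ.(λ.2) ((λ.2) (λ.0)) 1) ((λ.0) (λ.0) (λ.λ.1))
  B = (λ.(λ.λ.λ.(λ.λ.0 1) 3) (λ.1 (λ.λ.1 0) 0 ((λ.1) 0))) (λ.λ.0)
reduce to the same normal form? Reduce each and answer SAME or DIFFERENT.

Answer: DIFFERENT — A ⇓ λ.λ.λ.λ.1, B ⇓ λ.λ.λ.0 (λ.λ.0)

Reduction:
Term A:
  start: (λ.λ.(λ.2) ((λ.2) (λ.0)) 1) ((λ.0) (λ.0) (λ.λ.1))
  →1  λ.(λ.(λ.0) (λ.0) (λ.λ.1)) ((λ.(λ.0) (λ.0) (λ.λ.1)) (λ.0)) ((λ.0) (λ.0) (λ.λ.1))
  →2  λ.(λ.0) (λ.0) (λ.λ.1) ((λ.0) (λ.0) (λ.λ.1))
  →3  λ.(λ.0) (λ.λ.1) ((λ.0) (λ.0) (λ.λ.1))
  →4  λ.(λ.λ.1) ((λ.0) (λ.0) (λ.λ.1))
  →5  λ.λ.(λ.0) (λ.0) (λ.λ.1)
  →6  λ.λ.(λ.0) (λ.λ.1)
  →7  λ.λ.λ.λ.1

Term B:
  start: (λ.(λ.λ.λ.(λ.λ.0 1) 3) (λ.1 (λ.λ.1 0) 0 ((λ.1) 0))) (λ.λ.0)
  →1  (λ.λ.λ.(λ.λ.0 1) (λ.λ.0)) (λ.(λ.λ.0) (λ.λ.1 0) 0 ((λ.1) 0))
  →2  λ.λ.(λ.λ.0 1) (λ.λ.0)
  →3  λ.λ.λ.0 (λ.λ.0)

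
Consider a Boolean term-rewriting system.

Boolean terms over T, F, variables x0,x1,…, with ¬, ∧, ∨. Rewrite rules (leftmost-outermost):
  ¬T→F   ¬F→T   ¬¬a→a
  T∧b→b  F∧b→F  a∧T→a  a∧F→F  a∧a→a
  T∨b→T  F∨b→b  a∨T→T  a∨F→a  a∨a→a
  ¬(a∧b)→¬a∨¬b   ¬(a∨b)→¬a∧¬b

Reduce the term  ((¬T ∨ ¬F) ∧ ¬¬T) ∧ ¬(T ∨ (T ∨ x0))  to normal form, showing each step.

Answer: normal form = F  (in 9 steps)

Derivation:
  start: ((¬T ∨ ¬F) ∧ ¬¬T) ∧ ¬(T ∨ (T ∨ x0))
  step 1: ((F ∨ ¬F) ∧ ¬¬T) ∧ ¬(T ∨ (T ∨ x0))
  step 2: (¬F ∧ ¬¬T) ∧ ¬(T ∨ (T ∨ x0))
  step 3: (T ∧ ¬¬T) ∧ ¬(T ∨ (T ∨ x0))
  step 4: ¬¬T ∧ ¬(T ∨ (T ∨ x0))
  step 5: T ∧ ¬(T ∨ (T ∨ x0))
  step 6: ¬(T ∨ (T ∨ x0))
  step 7: ¬T ∧ ¬(T ∨ x0)
  step 8: F ∧ ¬(T ∨ x0)
  step 9: F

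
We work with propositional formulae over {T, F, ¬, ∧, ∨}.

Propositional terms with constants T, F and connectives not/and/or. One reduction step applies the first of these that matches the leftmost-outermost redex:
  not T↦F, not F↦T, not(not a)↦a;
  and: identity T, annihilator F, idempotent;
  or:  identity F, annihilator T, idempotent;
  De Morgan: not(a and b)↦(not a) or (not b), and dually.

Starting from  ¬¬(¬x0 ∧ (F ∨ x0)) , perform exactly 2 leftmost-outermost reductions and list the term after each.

Answer: after 2 steps: ¬x0 ∧ x0

Working:
  start: ¬¬(¬x0 ∧ (F ∨ x0))
  [1] ¬x0 ∧ (F ∨ x0)
  [2] ¬x0 ∧ x0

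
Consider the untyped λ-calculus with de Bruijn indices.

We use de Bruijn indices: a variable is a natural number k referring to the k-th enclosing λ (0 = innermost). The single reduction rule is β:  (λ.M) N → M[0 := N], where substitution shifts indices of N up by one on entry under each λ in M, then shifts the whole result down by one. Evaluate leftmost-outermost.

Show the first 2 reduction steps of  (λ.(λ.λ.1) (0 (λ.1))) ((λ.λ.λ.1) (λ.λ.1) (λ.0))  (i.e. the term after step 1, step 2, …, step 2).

Answer: after 2 steps: λ.(λ.λ.λ.1) (λ.λ.1) (λ.0) (λ.(λ.λ.λ.1) (λ.λ.1) (λ.0))

Reduction:
  start: (λ.(λ.λ.1) (0 (λ.1))) ((λ.λ.λ.1) (λ.λ.1) (λ.0))
  →1  (λ.λ.1) ((λ.λ.λ.1) (λ.λ.1) (λ.0) (λ.(λ.λ.λ.1) (λ.λ.1) (λ.0)))
  →2  λ.(λ.λ.λ.1) (λ.λ.1) (λ.0) (λ.(λ.λ.λ.1) (λ.λ.1) (λ.0))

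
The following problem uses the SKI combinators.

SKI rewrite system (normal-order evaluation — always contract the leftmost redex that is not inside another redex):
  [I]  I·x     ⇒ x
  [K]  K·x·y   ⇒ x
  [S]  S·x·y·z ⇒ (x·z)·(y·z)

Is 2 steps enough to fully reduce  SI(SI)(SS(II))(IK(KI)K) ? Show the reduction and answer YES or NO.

  start: SI(SI)(SS(II))(IK(KI)K)
  step 1: I(SS(II))(SI(SS(II)))(IK(KI)K)
  step 2: SS(II)(SI(SS(II)))(IK(KI)K)

Answer: NO — after 2 steps the term is SS(II)(SI(SS(II)))(IK(KI)K), not yet normal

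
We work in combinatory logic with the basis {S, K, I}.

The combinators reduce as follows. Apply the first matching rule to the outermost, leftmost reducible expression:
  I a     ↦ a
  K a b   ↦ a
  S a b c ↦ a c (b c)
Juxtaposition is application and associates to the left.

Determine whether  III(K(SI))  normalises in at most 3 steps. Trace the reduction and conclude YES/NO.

  start: III(K(SI))
  [1] II(K(SI))
  [2] I(K(SI))
  [3] K(SI)

Answer: YES — reaches normal form K(SI) in 3 ≤ 3 steps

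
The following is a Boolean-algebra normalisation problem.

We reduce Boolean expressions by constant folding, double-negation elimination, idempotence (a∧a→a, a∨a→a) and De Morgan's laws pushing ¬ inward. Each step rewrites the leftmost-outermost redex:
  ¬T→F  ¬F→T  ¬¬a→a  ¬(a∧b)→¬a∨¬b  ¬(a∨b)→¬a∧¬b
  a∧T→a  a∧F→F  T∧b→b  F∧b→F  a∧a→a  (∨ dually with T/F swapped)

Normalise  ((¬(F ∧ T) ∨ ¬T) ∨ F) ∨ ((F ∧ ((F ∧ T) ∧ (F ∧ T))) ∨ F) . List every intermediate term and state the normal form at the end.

  start: ((¬(F ∧ T) ∨ ¬T) ∨ F) ∨ ((F ∧ ((F ∧ T) ∧ (F ∧ T))) ∨ F)
  step 1: (¬(F ∧ T) ∨ ¬T) ∨ ((F ∧ ((F ∧ T) ∧ (F ∧ T))) ∨ F)
  step 2: ((¬F ∨ ¬T) ∨ ¬T) ∨ ((F ∧ ((F ∧ T) ∧ (F ∧ T))) ∨ F)
  step 3: ((T ∨ ¬T) ∨ ¬T) ∨ ((F ∧ ((F ∧ T) ∧ (F ∧ T))) ∨ F)
  step 4: (T ∨ ¬T) ∨ ((F ∧ ((F ∧ T) ∧ (F ∧ T))) ∨ F)
  step 5: T ∨ ((F ∧ ((F ∧ T) ∧ (F ∧ T))) ∨ F)
  step 6: T

Answer: normal form = T  (in 6 steps)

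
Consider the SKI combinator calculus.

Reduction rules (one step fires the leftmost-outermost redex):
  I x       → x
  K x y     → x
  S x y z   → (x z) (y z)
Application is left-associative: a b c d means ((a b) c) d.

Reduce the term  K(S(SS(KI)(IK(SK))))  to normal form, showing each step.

  start: K(S(SS(KI)(IK(SK))))
  [1] K(S(S(IK(SK))(KI(IK(SK)))))
  [2] K(S(S(K(SK))(KI(IK(SK)))))
  [3] K(S(S(K(SK))I))

Answer: normal form = K(S(S(K(SK))I))  (in 3 steps)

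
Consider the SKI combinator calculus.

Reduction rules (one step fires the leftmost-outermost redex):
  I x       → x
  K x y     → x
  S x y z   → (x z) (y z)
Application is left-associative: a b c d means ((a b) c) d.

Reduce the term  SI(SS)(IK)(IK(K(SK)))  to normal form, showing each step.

  start: SI(SS)(IK)(IK(K(SK)))
  [1] I(IK)(SS(IK))(IK(K(SK)))
  [2] IK(SS(IK))(IK(K(SK)))
  [3] K(SS(IK))(IK(K(SK)))
  [4] SS(IK)
  [5] SSK

Answer: normal form = SSK  (in 5 steps)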